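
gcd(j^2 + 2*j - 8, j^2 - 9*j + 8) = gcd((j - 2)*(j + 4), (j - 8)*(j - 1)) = 1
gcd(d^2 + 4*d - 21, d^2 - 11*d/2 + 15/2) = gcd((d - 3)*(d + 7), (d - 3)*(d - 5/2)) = d - 3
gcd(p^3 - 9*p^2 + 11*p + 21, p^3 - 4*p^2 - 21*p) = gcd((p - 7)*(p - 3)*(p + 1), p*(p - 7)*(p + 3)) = p - 7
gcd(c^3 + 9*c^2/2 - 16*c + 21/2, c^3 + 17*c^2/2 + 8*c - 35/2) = c^2 + 6*c - 7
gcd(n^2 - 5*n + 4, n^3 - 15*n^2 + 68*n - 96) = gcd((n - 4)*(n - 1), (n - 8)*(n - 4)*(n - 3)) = n - 4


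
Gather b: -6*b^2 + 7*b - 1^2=-6*b^2 + 7*b - 1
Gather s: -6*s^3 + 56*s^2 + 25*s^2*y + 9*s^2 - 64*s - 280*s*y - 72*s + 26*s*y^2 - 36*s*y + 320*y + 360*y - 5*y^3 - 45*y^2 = -6*s^3 + s^2*(25*y + 65) + s*(26*y^2 - 316*y - 136) - 5*y^3 - 45*y^2 + 680*y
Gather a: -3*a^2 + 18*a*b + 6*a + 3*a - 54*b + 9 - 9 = -3*a^2 + a*(18*b + 9) - 54*b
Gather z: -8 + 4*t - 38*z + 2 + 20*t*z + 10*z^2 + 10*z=4*t + 10*z^2 + z*(20*t - 28) - 6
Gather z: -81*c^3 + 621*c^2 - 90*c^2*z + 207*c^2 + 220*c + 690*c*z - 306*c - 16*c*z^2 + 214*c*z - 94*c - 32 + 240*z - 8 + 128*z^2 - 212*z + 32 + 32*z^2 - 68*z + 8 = -81*c^3 + 828*c^2 - 180*c + z^2*(160 - 16*c) + z*(-90*c^2 + 904*c - 40)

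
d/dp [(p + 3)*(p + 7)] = 2*p + 10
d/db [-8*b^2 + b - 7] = 1 - 16*b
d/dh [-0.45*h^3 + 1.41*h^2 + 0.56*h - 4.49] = -1.35*h^2 + 2.82*h + 0.56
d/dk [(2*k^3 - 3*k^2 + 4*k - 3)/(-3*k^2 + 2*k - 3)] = 2*(-3*k^4 + 4*k^3 - 6*k^2 - 3)/(9*k^4 - 12*k^3 + 22*k^2 - 12*k + 9)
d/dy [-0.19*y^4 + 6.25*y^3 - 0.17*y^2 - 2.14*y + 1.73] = -0.76*y^3 + 18.75*y^2 - 0.34*y - 2.14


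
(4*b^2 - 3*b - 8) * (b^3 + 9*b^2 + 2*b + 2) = 4*b^5 + 33*b^4 - 27*b^3 - 70*b^2 - 22*b - 16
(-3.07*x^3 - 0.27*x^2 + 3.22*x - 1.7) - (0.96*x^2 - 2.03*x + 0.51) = -3.07*x^3 - 1.23*x^2 + 5.25*x - 2.21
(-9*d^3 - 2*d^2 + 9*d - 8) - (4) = -9*d^3 - 2*d^2 + 9*d - 12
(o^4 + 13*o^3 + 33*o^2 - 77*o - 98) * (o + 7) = o^5 + 20*o^4 + 124*o^3 + 154*o^2 - 637*o - 686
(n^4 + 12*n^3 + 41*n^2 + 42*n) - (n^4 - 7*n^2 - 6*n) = 12*n^3 + 48*n^2 + 48*n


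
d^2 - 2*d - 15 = (d - 5)*(d + 3)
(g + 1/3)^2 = g^2 + 2*g/3 + 1/9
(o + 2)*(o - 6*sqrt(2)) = o^2 - 6*sqrt(2)*o + 2*o - 12*sqrt(2)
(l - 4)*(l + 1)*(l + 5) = l^3 + 2*l^2 - 19*l - 20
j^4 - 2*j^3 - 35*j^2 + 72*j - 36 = (j - 6)*(j - 1)^2*(j + 6)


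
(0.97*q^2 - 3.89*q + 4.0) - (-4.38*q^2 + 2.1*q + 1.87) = 5.35*q^2 - 5.99*q + 2.13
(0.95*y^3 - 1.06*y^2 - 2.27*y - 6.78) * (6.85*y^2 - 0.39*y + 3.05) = 6.5075*y^5 - 7.6315*y^4 - 12.2386*y^3 - 48.7907*y^2 - 4.2793*y - 20.679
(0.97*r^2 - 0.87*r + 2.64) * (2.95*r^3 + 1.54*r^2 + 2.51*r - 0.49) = 2.8615*r^5 - 1.0727*r^4 + 8.8829*r^3 + 1.4066*r^2 + 7.0527*r - 1.2936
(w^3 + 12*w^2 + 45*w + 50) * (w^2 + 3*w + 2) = w^5 + 15*w^4 + 83*w^3 + 209*w^2 + 240*w + 100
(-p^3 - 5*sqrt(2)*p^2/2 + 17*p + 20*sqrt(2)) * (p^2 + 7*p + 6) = -p^5 - 7*p^4 - 5*sqrt(2)*p^4/2 - 35*sqrt(2)*p^3/2 + 11*p^3 + 5*sqrt(2)*p^2 + 119*p^2 + 102*p + 140*sqrt(2)*p + 120*sqrt(2)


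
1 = 1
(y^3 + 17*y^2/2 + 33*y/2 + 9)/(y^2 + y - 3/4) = 2*(y^2 + 7*y + 6)/(2*y - 1)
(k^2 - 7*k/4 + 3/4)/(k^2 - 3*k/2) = (4*k^2 - 7*k + 3)/(2*k*(2*k - 3))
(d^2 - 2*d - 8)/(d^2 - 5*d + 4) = (d + 2)/(d - 1)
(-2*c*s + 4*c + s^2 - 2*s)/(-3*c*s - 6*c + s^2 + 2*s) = (2*c*s - 4*c - s^2 + 2*s)/(3*c*s + 6*c - s^2 - 2*s)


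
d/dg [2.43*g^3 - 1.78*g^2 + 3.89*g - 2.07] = 7.29*g^2 - 3.56*g + 3.89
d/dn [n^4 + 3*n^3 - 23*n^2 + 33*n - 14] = 4*n^3 + 9*n^2 - 46*n + 33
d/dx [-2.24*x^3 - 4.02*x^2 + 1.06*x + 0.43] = -6.72*x^2 - 8.04*x + 1.06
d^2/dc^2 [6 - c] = 0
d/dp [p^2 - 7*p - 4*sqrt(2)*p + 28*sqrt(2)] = 2*p - 7 - 4*sqrt(2)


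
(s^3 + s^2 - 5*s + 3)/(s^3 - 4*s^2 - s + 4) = (s^2 + 2*s - 3)/(s^2 - 3*s - 4)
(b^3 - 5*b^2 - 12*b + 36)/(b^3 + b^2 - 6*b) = (b - 6)/b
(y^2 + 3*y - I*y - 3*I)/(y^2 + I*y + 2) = (y + 3)/(y + 2*I)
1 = 1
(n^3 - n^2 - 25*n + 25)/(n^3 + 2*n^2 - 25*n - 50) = (n - 1)/(n + 2)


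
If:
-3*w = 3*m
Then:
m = -w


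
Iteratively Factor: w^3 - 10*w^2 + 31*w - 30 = (w - 5)*(w^2 - 5*w + 6) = (w - 5)*(w - 3)*(w - 2)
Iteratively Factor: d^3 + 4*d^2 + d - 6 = (d + 2)*(d^2 + 2*d - 3) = (d - 1)*(d + 2)*(d + 3)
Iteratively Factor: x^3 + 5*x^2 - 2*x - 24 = (x + 4)*(x^2 + x - 6) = (x - 2)*(x + 4)*(x + 3)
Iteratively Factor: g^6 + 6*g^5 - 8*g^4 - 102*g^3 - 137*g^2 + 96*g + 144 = (g + 3)*(g^5 + 3*g^4 - 17*g^3 - 51*g^2 + 16*g + 48) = (g + 3)*(g + 4)*(g^4 - g^3 - 13*g^2 + g + 12) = (g - 1)*(g + 3)*(g + 4)*(g^3 - 13*g - 12) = (g - 1)*(g + 3)^2*(g + 4)*(g^2 - 3*g - 4) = (g - 4)*(g - 1)*(g + 3)^2*(g + 4)*(g + 1)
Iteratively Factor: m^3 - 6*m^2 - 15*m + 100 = (m + 4)*(m^2 - 10*m + 25) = (m - 5)*(m + 4)*(m - 5)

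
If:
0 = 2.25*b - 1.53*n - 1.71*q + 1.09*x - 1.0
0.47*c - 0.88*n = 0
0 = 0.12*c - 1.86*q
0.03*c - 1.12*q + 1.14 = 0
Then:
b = 11.5647844860822 - 0.484444444444444*x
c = 26.98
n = 14.41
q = 1.74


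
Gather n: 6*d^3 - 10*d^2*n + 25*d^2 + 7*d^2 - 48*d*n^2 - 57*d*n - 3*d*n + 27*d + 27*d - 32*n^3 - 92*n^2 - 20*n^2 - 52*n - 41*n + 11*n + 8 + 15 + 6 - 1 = 6*d^3 + 32*d^2 + 54*d - 32*n^3 + n^2*(-48*d - 112) + n*(-10*d^2 - 60*d - 82) + 28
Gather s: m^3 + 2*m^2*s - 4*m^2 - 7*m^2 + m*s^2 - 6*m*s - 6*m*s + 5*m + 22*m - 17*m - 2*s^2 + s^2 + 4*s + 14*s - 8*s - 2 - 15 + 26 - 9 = m^3 - 11*m^2 + 10*m + s^2*(m - 1) + s*(2*m^2 - 12*m + 10)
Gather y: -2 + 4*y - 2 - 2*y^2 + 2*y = -2*y^2 + 6*y - 4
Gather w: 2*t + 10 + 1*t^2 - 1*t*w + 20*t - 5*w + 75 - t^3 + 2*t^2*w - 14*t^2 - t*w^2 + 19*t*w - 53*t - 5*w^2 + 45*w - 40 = -t^3 - 13*t^2 - 31*t + w^2*(-t - 5) + w*(2*t^2 + 18*t + 40) + 45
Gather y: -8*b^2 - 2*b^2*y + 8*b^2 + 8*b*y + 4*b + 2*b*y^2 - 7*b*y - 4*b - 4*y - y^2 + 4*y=y^2*(2*b - 1) + y*(-2*b^2 + b)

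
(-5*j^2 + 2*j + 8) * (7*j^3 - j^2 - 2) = -35*j^5 + 19*j^4 + 54*j^3 + 2*j^2 - 4*j - 16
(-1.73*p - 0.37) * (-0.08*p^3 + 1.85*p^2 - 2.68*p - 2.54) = 0.1384*p^4 - 3.1709*p^3 + 3.9519*p^2 + 5.3858*p + 0.9398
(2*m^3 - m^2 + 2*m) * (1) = 2*m^3 - m^2 + 2*m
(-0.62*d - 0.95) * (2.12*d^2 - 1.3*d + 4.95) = -1.3144*d^3 - 1.208*d^2 - 1.834*d - 4.7025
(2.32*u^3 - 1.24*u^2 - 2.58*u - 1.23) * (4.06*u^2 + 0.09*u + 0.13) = 9.4192*u^5 - 4.8256*u^4 - 10.2848*u^3 - 5.3872*u^2 - 0.4461*u - 0.1599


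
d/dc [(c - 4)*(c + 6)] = 2*c + 2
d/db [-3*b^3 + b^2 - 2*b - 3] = -9*b^2 + 2*b - 2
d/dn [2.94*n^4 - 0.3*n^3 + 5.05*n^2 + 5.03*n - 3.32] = 11.76*n^3 - 0.9*n^2 + 10.1*n + 5.03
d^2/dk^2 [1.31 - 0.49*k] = 0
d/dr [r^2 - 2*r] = 2*r - 2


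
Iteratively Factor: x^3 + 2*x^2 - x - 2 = (x + 1)*(x^2 + x - 2) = (x + 1)*(x + 2)*(x - 1)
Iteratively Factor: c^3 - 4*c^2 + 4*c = (c)*(c^2 - 4*c + 4) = c*(c - 2)*(c - 2)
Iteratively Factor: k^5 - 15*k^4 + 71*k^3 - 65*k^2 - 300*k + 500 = (k - 2)*(k^4 - 13*k^3 + 45*k^2 + 25*k - 250) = (k - 2)*(k + 2)*(k^3 - 15*k^2 + 75*k - 125) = (k - 5)*(k - 2)*(k + 2)*(k^2 - 10*k + 25) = (k - 5)^2*(k - 2)*(k + 2)*(k - 5)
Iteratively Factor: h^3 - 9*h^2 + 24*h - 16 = (h - 4)*(h^2 - 5*h + 4) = (h - 4)^2*(h - 1)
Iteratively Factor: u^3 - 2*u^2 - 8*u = (u + 2)*(u^2 - 4*u) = u*(u + 2)*(u - 4)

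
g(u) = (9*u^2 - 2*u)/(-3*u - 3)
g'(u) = (18*u - 2)/(-3*u - 3) + 3*(9*u^2 - 2*u)/(-3*u - 3)^2 = (-9*u^2 - 18*u + 2)/(3*(u^2 + 2*u + 1))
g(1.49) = -2.28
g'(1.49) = -2.41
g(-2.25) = 13.35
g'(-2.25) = -0.65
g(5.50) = -13.40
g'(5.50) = -2.91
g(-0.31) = -0.72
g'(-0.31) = 4.70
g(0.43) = -0.19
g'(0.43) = -1.21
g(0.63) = -0.47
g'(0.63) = -1.62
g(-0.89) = -27.00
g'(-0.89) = 300.03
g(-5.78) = 21.77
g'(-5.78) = -2.84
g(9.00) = -23.70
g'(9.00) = -2.96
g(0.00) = 0.00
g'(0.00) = 0.67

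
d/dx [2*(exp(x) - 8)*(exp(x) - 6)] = 4*(exp(x) - 7)*exp(x)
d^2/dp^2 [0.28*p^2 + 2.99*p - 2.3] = 0.560000000000000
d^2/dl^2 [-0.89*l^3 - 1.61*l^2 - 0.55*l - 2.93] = -5.34*l - 3.22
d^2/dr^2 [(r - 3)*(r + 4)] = 2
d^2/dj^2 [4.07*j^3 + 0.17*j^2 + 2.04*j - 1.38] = 24.42*j + 0.34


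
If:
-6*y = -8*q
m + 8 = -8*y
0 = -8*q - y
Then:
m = -8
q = 0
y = 0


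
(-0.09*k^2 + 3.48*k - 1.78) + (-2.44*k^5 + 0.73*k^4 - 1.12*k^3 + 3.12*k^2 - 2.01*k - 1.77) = -2.44*k^5 + 0.73*k^4 - 1.12*k^3 + 3.03*k^2 + 1.47*k - 3.55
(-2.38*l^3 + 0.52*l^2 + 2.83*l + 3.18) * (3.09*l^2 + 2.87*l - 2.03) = -7.3542*l^5 - 5.2238*l^4 + 15.0685*l^3 + 16.8927*l^2 + 3.3817*l - 6.4554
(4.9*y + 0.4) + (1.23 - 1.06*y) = 3.84*y + 1.63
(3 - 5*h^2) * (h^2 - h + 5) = -5*h^4 + 5*h^3 - 22*h^2 - 3*h + 15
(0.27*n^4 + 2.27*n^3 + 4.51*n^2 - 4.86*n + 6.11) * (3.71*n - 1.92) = 1.0017*n^5 + 7.9033*n^4 + 12.3737*n^3 - 26.6898*n^2 + 31.9993*n - 11.7312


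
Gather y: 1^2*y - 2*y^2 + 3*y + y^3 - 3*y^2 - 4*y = y^3 - 5*y^2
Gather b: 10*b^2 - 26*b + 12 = 10*b^2 - 26*b + 12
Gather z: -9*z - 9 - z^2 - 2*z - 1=-z^2 - 11*z - 10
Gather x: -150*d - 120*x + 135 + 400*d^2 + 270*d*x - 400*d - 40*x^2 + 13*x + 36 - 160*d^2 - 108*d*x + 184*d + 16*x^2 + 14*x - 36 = 240*d^2 - 366*d - 24*x^2 + x*(162*d - 93) + 135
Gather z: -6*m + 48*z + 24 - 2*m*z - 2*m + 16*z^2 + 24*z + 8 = -8*m + 16*z^2 + z*(72 - 2*m) + 32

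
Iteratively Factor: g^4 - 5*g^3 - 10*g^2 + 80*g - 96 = (g - 2)*(g^3 - 3*g^2 - 16*g + 48) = (g - 3)*(g - 2)*(g^2 - 16) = (g - 3)*(g - 2)*(g + 4)*(g - 4)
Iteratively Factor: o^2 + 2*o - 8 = (o + 4)*(o - 2)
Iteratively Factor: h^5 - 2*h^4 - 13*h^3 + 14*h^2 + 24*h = (h - 2)*(h^4 - 13*h^2 - 12*h) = h*(h - 2)*(h^3 - 13*h - 12) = h*(h - 2)*(h + 1)*(h^2 - h - 12) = h*(h - 2)*(h + 1)*(h + 3)*(h - 4)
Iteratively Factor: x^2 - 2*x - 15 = (x - 5)*(x + 3)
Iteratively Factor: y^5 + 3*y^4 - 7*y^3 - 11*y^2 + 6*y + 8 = (y + 1)*(y^4 + 2*y^3 - 9*y^2 - 2*y + 8) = (y - 1)*(y + 1)*(y^3 + 3*y^2 - 6*y - 8) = (y - 1)*(y + 1)*(y + 4)*(y^2 - y - 2) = (y - 2)*(y - 1)*(y + 1)*(y + 4)*(y + 1)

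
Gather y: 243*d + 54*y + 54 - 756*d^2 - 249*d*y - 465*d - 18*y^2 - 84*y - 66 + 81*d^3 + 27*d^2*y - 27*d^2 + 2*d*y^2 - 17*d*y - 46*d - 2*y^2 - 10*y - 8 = 81*d^3 - 783*d^2 - 268*d + y^2*(2*d - 20) + y*(27*d^2 - 266*d - 40) - 20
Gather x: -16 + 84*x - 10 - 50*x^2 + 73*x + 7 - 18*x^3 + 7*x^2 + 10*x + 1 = -18*x^3 - 43*x^2 + 167*x - 18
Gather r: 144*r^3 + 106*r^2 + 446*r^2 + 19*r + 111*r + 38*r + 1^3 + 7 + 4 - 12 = 144*r^3 + 552*r^2 + 168*r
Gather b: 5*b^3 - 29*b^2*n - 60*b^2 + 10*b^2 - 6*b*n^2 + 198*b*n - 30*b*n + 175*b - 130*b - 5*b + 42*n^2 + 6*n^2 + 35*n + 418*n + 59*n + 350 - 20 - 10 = 5*b^3 + b^2*(-29*n - 50) + b*(-6*n^2 + 168*n + 40) + 48*n^2 + 512*n + 320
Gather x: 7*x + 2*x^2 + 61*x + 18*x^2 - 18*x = 20*x^2 + 50*x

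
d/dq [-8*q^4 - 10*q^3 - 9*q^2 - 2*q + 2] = -32*q^3 - 30*q^2 - 18*q - 2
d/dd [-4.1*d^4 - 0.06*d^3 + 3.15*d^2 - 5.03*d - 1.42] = -16.4*d^3 - 0.18*d^2 + 6.3*d - 5.03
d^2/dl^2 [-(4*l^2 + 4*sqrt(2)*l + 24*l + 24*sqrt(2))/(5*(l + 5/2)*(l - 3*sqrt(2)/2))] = 32*(-20*sqrt(2)*l^3 - 28*l^3 - 234*sqrt(2)*l^2 - 900*sqrt(2)*l + 252*l - 876*sqrt(2) + 525)/(5*(32*l^6 - 144*sqrt(2)*l^5 + 240*l^5 - 1080*sqrt(2)*l^4 + 1032*l^4 - 2916*sqrt(2)*l^3 + 3740*l^3 - 3870*sqrt(2)*l^2 + 8100*l^2 - 4050*sqrt(2)*l + 6750*l - 3375*sqrt(2)))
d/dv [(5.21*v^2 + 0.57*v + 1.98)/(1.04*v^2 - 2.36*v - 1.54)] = (-12.8884*v^2 - 20.1652*v + 3.795)/(1.0816*v^4 - 4.9088*v^3 + 2.3664*v^2 + 7.2688*v + 2.3716)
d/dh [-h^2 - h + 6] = -2*h - 1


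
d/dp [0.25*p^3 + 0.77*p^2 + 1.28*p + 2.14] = 0.75*p^2 + 1.54*p + 1.28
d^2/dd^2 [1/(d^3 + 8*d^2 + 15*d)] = 2*(-d*(3*d + 8)*(d^2 + 8*d + 15) + (3*d^2 + 16*d + 15)^2)/(d^3*(d^2 + 8*d + 15)^3)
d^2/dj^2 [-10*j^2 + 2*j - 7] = -20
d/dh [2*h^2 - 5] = 4*h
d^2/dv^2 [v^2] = 2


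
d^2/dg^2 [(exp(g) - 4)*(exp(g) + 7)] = (4*exp(g) + 3)*exp(g)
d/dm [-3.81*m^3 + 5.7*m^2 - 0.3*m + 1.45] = -11.43*m^2 + 11.4*m - 0.3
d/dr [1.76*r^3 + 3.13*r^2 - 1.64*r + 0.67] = 5.28*r^2 + 6.26*r - 1.64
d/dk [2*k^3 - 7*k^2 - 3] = 2*k*(3*k - 7)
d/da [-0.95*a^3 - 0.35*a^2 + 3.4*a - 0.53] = -2.85*a^2 - 0.7*a + 3.4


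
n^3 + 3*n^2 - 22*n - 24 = (n - 4)*(n + 1)*(n + 6)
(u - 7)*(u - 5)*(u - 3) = u^3 - 15*u^2 + 71*u - 105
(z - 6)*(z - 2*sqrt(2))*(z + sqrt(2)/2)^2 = z^4 - 6*z^3 - sqrt(2)*z^3 - 7*z^2/2 + 6*sqrt(2)*z^2 - sqrt(2)*z + 21*z + 6*sqrt(2)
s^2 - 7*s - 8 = (s - 8)*(s + 1)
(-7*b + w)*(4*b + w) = -28*b^2 - 3*b*w + w^2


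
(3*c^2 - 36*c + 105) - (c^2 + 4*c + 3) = 2*c^2 - 40*c + 102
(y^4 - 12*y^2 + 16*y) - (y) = y^4 - 12*y^2 + 15*y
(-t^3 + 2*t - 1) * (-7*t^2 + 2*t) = 7*t^5 - 2*t^4 - 14*t^3 + 11*t^2 - 2*t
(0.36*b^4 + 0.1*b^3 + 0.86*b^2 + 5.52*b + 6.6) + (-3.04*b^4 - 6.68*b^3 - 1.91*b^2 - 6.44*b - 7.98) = -2.68*b^4 - 6.58*b^3 - 1.05*b^2 - 0.920000000000001*b - 1.38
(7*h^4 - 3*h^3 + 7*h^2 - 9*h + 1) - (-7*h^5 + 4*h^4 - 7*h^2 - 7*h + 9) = 7*h^5 + 3*h^4 - 3*h^3 + 14*h^2 - 2*h - 8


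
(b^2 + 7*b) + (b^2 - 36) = 2*b^2 + 7*b - 36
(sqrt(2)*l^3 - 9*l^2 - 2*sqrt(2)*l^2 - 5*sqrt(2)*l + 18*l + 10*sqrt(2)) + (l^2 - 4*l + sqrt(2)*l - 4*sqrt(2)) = sqrt(2)*l^3 - 8*l^2 - 2*sqrt(2)*l^2 - 4*sqrt(2)*l + 14*l + 6*sqrt(2)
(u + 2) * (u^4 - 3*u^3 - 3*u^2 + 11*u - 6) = u^5 - u^4 - 9*u^3 + 5*u^2 + 16*u - 12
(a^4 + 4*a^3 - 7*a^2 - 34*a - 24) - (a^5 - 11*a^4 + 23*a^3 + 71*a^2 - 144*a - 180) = -a^5 + 12*a^4 - 19*a^3 - 78*a^2 + 110*a + 156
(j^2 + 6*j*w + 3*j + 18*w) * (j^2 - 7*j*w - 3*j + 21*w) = j^4 - j^3*w - 42*j^2*w^2 - 9*j^2 + 9*j*w + 378*w^2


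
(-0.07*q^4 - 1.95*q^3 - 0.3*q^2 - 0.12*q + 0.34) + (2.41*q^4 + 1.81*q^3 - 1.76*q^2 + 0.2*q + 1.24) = 2.34*q^4 - 0.14*q^3 - 2.06*q^2 + 0.08*q + 1.58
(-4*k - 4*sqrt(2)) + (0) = -4*k - 4*sqrt(2)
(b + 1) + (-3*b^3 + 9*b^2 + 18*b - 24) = -3*b^3 + 9*b^2 + 19*b - 23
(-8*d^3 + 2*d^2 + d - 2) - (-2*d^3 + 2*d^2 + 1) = -6*d^3 + d - 3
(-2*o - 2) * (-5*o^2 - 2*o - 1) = 10*o^3 + 14*o^2 + 6*o + 2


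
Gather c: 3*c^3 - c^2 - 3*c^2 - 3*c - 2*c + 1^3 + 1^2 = 3*c^3 - 4*c^2 - 5*c + 2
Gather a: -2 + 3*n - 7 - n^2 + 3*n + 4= -n^2 + 6*n - 5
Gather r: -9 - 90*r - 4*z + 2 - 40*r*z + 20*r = r*(-40*z - 70) - 4*z - 7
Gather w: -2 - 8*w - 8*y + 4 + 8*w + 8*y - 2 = 0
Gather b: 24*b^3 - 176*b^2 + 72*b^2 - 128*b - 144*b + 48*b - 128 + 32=24*b^3 - 104*b^2 - 224*b - 96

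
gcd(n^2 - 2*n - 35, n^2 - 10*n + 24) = 1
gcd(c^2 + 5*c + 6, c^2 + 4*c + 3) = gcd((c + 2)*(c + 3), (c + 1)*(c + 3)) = c + 3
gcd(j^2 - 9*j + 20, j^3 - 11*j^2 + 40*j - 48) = j - 4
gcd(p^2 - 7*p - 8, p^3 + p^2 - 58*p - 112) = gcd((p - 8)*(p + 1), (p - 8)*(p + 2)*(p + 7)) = p - 8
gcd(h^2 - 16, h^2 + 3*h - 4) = h + 4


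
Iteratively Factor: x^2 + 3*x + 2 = (x + 2)*(x + 1)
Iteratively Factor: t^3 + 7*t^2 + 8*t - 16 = (t + 4)*(t^2 + 3*t - 4) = (t - 1)*(t + 4)*(t + 4)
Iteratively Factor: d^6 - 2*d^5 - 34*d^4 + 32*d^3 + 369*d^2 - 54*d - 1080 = (d + 3)*(d^5 - 5*d^4 - 19*d^3 + 89*d^2 + 102*d - 360) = (d - 2)*(d + 3)*(d^4 - 3*d^3 - 25*d^2 + 39*d + 180) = (d - 2)*(d + 3)^2*(d^3 - 6*d^2 - 7*d + 60) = (d - 4)*(d - 2)*(d + 3)^2*(d^2 - 2*d - 15) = (d - 5)*(d - 4)*(d - 2)*(d + 3)^2*(d + 3)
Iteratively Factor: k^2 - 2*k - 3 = (k - 3)*(k + 1)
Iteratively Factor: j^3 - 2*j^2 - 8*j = (j - 4)*(j^2 + 2*j) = j*(j - 4)*(j + 2)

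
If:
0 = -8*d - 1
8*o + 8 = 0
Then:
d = -1/8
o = -1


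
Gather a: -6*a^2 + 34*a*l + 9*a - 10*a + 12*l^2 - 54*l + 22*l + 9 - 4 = -6*a^2 + a*(34*l - 1) + 12*l^2 - 32*l + 5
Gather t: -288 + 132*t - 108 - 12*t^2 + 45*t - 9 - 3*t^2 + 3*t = -15*t^2 + 180*t - 405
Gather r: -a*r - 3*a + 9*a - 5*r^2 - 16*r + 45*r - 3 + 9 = 6*a - 5*r^2 + r*(29 - a) + 6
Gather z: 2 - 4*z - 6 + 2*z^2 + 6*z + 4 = 2*z^2 + 2*z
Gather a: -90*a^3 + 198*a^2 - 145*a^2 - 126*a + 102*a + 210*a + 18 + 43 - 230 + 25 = -90*a^3 + 53*a^2 + 186*a - 144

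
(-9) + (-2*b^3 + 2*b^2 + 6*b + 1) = -2*b^3 + 2*b^2 + 6*b - 8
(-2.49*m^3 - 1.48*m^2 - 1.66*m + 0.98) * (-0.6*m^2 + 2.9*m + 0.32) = 1.494*m^5 - 6.333*m^4 - 4.0928*m^3 - 5.8756*m^2 + 2.3108*m + 0.3136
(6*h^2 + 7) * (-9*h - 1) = -54*h^3 - 6*h^2 - 63*h - 7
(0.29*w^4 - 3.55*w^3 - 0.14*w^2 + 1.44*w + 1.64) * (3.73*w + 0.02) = 1.0817*w^5 - 13.2357*w^4 - 0.5932*w^3 + 5.3684*w^2 + 6.146*w + 0.0328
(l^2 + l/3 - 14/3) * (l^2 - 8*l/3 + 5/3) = l^4 - 7*l^3/3 - 35*l^2/9 + 13*l - 70/9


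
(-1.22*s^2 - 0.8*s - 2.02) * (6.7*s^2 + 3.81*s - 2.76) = -8.174*s^4 - 10.0082*s^3 - 13.2148*s^2 - 5.4882*s + 5.5752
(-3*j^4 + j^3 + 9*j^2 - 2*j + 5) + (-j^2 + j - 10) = -3*j^4 + j^3 + 8*j^2 - j - 5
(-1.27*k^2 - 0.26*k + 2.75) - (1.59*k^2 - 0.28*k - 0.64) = -2.86*k^2 + 0.02*k + 3.39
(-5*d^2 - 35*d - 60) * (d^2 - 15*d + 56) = -5*d^4 + 40*d^3 + 185*d^2 - 1060*d - 3360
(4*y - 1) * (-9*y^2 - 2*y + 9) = -36*y^3 + y^2 + 38*y - 9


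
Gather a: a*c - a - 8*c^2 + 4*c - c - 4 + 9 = a*(c - 1) - 8*c^2 + 3*c + 5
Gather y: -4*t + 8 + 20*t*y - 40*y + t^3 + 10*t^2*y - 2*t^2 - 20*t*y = t^3 - 2*t^2 - 4*t + y*(10*t^2 - 40) + 8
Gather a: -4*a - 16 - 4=-4*a - 20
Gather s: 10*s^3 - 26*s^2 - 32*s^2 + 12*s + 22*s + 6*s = 10*s^3 - 58*s^2 + 40*s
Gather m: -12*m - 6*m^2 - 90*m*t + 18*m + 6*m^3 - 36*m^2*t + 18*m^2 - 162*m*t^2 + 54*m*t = 6*m^3 + m^2*(12 - 36*t) + m*(-162*t^2 - 36*t + 6)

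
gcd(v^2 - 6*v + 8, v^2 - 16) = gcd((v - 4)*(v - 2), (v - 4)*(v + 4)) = v - 4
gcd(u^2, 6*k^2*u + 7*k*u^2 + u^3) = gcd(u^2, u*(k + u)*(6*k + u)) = u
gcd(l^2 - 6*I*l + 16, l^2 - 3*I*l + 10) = l + 2*I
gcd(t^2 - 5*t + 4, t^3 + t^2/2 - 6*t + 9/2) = t - 1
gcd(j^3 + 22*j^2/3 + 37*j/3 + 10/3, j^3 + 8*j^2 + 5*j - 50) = j + 5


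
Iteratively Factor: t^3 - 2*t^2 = (t - 2)*(t^2) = t*(t - 2)*(t)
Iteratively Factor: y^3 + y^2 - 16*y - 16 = (y + 4)*(y^2 - 3*y - 4) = (y - 4)*(y + 4)*(y + 1)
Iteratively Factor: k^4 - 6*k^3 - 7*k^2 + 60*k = (k - 4)*(k^3 - 2*k^2 - 15*k) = (k - 4)*(k + 3)*(k^2 - 5*k) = (k - 5)*(k - 4)*(k + 3)*(k)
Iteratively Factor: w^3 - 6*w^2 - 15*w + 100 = (w + 4)*(w^2 - 10*w + 25) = (w - 5)*(w + 4)*(w - 5)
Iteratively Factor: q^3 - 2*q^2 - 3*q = (q + 1)*(q^2 - 3*q) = (q - 3)*(q + 1)*(q)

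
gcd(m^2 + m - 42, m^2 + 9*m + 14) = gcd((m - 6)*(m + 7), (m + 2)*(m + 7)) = m + 7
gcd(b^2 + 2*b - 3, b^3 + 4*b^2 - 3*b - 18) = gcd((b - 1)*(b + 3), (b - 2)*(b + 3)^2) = b + 3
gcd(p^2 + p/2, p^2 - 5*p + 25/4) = 1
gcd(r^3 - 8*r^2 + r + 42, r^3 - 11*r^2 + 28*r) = r - 7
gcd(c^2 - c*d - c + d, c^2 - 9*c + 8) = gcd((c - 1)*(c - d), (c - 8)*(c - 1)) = c - 1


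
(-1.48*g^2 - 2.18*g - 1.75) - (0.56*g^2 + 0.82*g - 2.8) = -2.04*g^2 - 3.0*g + 1.05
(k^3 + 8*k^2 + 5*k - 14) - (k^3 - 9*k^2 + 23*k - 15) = 17*k^2 - 18*k + 1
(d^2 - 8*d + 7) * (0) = 0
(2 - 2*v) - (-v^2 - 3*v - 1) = v^2 + v + 3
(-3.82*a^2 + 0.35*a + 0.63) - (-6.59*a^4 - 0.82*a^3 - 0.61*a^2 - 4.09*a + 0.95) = 6.59*a^4 + 0.82*a^3 - 3.21*a^2 + 4.44*a - 0.32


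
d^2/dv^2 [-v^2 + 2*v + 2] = -2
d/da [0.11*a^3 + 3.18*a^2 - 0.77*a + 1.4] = 0.33*a^2 + 6.36*a - 0.77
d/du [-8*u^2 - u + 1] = -16*u - 1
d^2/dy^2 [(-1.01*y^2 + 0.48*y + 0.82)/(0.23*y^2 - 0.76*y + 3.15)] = (-0.302312*y^3 + 4.650738*y^2 - 2.946576*y - 17.986126)/(0.012167*y^6 - 0.120612*y^5 + 0.898449*y^4 - 3.742696*y^3 + 12.304845*y^2 - 22.6233*y + 31.255875)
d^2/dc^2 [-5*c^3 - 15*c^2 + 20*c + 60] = -30*c - 30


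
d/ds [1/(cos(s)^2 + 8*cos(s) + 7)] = 2*(cos(s) + 4)*sin(s)/(cos(s)^2 + 8*cos(s) + 7)^2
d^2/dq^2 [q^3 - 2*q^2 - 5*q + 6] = 6*q - 4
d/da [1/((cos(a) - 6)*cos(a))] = 2*(cos(a) - 3)*sin(a)/((cos(a) - 6)^2*cos(a)^2)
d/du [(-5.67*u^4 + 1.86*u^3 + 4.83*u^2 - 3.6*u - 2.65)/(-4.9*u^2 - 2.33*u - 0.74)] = (55.566*u^5 + 30.5193*u^4 + 8.1156*u^3 - 33.0231*u^2 - 33.1184*u - 3.5105)/(24.01*u^4 + 22.834*u^3 + 12.6809*u^2 + 3.4484*u + 0.5476)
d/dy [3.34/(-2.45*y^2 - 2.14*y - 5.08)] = (16.366*y + 7.1476)/(2.45*y^2 + 2.14*y + 5.08)^2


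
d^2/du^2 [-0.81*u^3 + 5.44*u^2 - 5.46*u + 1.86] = 10.88 - 4.86*u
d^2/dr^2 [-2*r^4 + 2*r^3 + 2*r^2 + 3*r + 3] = -24*r^2 + 12*r + 4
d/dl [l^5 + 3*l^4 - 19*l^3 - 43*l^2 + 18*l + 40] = 5*l^4 + 12*l^3 - 57*l^2 - 86*l + 18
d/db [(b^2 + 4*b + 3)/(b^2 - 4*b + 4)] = 2*(-4*b - 7)/(b^3 - 6*b^2 + 12*b - 8)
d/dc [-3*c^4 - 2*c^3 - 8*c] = -12*c^3 - 6*c^2 - 8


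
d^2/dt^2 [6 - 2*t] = 0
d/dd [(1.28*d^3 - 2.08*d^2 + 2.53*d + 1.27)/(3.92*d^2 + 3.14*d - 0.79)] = (5.0176*d^4 + 8.0384*d^3 - 19.4824*d^2 - 6.6704*d - 5.9865)/(15.3664*d^4 + 24.6176*d^3 + 3.666*d^2 - 4.9612*d + 0.6241)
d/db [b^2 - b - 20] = 2*b - 1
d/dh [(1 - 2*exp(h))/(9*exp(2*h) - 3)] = 2*(3*exp(2*h) - 3*exp(h) + 1)*exp(h)/(3*(9*exp(4*h) - 6*exp(2*h) + 1))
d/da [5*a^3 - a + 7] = 15*a^2 - 1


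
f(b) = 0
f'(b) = 0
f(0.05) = 0.00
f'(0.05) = 0.00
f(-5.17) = 0.00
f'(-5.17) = 0.00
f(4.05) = 0.00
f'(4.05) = 0.00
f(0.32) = 0.00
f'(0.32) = 0.00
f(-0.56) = 0.00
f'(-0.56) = 0.00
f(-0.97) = 0.00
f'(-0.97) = 0.00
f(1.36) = 0.00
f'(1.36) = 0.00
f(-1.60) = 0.00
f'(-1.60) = 0.00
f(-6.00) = 0.00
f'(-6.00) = 0.00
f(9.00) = 0.00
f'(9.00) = 0.00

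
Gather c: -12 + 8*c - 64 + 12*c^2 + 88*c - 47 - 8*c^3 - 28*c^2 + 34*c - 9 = -8*c^3 - 16*c^2 + 130*c - 132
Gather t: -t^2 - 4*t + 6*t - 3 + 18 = -t^2 + 2*t + 15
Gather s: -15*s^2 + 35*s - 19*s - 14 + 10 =-15*s^2 + 16*s - 4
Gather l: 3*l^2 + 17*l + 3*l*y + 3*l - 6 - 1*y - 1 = 3*l^2 + l*(3*y + 20) - y - 7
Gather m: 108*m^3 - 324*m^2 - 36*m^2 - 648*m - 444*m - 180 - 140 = 108*m^3 - 360*m^2 - 1092*m - 320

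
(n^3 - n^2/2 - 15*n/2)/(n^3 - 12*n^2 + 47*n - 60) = n*(2*n + 5)/(2*(n^2 - 9*n + 20))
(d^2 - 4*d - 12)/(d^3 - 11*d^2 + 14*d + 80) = (d - 6)/(d^2 - 13*d + 40)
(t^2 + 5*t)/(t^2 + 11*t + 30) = t/(t + 6)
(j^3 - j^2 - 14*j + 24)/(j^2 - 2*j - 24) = (j^2 - 5*j + 6)/(j - 6)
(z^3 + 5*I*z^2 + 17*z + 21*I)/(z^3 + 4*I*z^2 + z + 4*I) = (z^2 + 4*I*z + 21)/(z^2 + 3*I*z + 4)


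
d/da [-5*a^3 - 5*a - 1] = -15*a^2 - 5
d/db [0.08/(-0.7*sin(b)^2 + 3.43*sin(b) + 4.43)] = (0.112*sin(b) - 0.2744)*cos(b)/(-0.7*sin(b)^2 + 3.43*sin(b) + 4.43)^2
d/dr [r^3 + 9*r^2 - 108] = 3*r*(r + 6)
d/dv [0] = 0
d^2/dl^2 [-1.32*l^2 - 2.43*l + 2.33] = -2.64000000000000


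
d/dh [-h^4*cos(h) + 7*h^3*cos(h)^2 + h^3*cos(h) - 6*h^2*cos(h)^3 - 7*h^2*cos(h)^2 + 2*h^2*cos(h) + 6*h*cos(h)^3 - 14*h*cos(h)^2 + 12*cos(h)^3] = h^4*sin(h) - h^3*sin(h) - 7*h^3*sin(2*h) - 4*h^3*cos(h) + 18*h^2*sin(h)*cos(h)^2 - 2*h^2*sin(h) + 7*h^2*sin(2*h) + 21*h^2*cos(h)^2 + 3*h^2*cos(h) - 18*h*sin(h)*cos(h)^2 + 14*h*sin(2*h) - 12*h*cos(h)^3 - 14*h*cos(h)^2 + 4*h*cos(h) - 36*sin(h)*cos(h)^2 + 6*cos(h)^3 - 14*cos(h)^2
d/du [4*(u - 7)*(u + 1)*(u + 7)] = 12*u^2 + 8*u - 196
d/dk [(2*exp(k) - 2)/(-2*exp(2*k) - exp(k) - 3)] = 2*(-(1 - exp(k))*(4*exp(k) + 1) - 2*exp(2*k) - exp(k) - 3)*exp(k)/(2*exp(2*k) + exp(k) + 3)^2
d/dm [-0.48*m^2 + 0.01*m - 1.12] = 0.01 - 0.96*m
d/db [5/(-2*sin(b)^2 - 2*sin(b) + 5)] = 10*(sin(2*b) + cos(b))/(2*sin(b) - cos(2*b) - 4)^2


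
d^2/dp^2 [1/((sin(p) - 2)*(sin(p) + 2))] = 2*(-2*sin(p)^4 - 5*sin(p)^2 + 4)/((sin(p) - 2)^3*(sin(p) + 2)^3)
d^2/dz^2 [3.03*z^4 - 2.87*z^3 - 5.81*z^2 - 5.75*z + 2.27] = 36.36*z^2 - 17.22*z - 11.62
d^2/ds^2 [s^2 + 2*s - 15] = 2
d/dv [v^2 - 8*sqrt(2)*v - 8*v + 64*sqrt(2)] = 2*v - 8*sqrt(2) - 8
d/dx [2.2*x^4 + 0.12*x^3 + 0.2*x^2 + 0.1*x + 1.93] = 8.8*x^3 + 0.36*x^2 + 0.4*x + 0.1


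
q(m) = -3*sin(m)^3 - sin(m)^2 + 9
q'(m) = -9*sin(m)^2*cos(m) - 2*sin(m)*cos(m)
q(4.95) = 10.81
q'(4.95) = -1.54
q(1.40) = 5.16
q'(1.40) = -1.82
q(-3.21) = 8.99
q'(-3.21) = 0.18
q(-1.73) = 10.91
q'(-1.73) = 1.08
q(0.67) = 7.90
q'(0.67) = -3.69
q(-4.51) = 5.22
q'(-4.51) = 2.13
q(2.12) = 6.41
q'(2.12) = 4.31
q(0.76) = 7.54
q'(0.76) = -4.09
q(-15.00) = 9.40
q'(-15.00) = 1.90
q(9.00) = 8.62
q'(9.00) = 2.14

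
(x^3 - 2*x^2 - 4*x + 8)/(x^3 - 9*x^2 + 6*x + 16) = (x^2 - 4)/(x^2 - 7*x - 8)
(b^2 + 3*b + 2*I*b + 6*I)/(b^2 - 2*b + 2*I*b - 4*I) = (b + 3)/(b - 2)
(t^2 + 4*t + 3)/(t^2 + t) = (t + 3)/t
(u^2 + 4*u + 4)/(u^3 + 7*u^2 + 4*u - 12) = (u + 2)/(u^2 + 5*u - 6)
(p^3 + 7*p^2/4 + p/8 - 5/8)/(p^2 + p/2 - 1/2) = p + 5/4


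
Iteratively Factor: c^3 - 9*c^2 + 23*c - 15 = (c - 1)*(c^2 - 8*c + 15) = (c - 5)*(c - 1)*(c - 3)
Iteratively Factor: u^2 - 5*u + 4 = (u - 4)*(u - 1)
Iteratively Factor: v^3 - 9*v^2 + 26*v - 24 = (v - 4)*(v^2 - 5*v + 6) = (v - 4)*(v - 3)*(v - 2)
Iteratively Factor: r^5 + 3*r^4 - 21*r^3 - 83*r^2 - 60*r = (r - 5)*(r^4 + 8*r^3 + 19*r^2 + 12*r) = (r - 5)*(r + 3)*(r^3 + 5*r^2 + 4*r) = (r - 5)*(r + 1)*(r + 3)*(r^2 + 4*r) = (r - 5)*(r + 1)*(r + 3)*(r + 4)*(r)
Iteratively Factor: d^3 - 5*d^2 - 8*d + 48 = (d + 3)*(d^2 - 8*d + 16) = (d - 4)*(d + 3)*(d - 4)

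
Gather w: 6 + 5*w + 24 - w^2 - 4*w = -w^2 + w + 30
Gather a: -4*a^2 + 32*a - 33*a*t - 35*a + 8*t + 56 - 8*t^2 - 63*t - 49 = -4*a^2 + a*(-33*t - 3) - 8*t^2 - 55*t + 7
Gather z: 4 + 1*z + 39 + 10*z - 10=11*z + 33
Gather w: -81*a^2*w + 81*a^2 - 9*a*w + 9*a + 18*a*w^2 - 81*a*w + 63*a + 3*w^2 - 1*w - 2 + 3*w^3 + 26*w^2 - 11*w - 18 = 81*a^2 + 72*a + 3*w^3 + w^2*(18*a + 29) + w*(-81*a^2 - 90*a - 12) - 20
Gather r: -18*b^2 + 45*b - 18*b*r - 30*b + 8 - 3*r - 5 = -18*b^2 + 15*b + r*(-18*b - 3) + 3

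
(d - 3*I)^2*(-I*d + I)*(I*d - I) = d^4 - 2*d^3 - 6*I*d^3 - 8*d^2 + 12*I*d^2 + 18*d - 6*I*d - 9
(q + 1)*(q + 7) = q^2 + 8*q + 7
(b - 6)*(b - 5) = b^2 - 11*b + 30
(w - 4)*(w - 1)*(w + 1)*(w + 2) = w^4 - 2*w^3 - 9*w^2 + 2*w + 8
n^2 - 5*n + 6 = (n - 3)*(n - 2)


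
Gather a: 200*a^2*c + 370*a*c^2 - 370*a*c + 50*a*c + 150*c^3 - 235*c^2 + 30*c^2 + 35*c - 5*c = 200*a^2*c + a*(370*c^2 - 320*c) + 150*c^3 - 205*c^2 + 30*c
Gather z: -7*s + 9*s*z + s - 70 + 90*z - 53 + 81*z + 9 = -6*s + z*(9*s + 171) - 114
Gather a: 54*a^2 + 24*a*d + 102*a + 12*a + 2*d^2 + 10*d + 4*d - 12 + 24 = 54*a^2 + a*(24*d + 114) + 2*d^2 + 14*d + 12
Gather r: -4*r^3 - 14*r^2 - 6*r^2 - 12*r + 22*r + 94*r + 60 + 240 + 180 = -4*r^3 - 20*r^2 + 104*r + 480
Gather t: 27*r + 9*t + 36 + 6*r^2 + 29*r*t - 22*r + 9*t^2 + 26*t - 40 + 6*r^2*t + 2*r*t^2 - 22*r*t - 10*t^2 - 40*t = 6*r^2 + 5*r + t^2*(2*r - 1) + t*(6*r^2 + 7*r - 5) - 4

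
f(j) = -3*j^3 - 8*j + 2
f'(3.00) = -89.00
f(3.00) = -103.00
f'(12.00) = -1304.00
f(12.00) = -5278.00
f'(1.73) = -34.94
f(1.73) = -27.37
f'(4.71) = -207.66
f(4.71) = -349.14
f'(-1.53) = -29.07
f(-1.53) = 24.98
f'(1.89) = -40.15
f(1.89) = -33.37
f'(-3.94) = -147.71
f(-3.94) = 217.01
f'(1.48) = -27.71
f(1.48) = -19.57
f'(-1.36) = -24.65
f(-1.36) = 20.43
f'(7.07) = -457.86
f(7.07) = -1114.74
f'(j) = -9*j^2 - 8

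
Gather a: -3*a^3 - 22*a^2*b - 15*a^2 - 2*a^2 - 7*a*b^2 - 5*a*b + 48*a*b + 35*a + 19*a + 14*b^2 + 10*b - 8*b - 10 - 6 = -3*a^3 + a^2*(-22*b - 17) + a*(-7*b^2 + 43*b + 54) + 14*b^2 + 2*b - 16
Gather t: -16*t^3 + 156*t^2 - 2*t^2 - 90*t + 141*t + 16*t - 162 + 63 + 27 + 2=-16*t^3 + 154*t^2 + 67*t - 70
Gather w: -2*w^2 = -2*w^2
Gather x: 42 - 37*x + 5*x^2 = 5*x^2 - 37*x + 42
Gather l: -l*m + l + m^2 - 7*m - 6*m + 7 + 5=l*(1 - m) + m^2 - 13*m + 12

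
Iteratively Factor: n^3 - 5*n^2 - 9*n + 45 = (n - 3)*(n^2 - 2*n - 15) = (n - 3)*(n + 3)*(n - 5)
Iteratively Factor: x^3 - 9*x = (x + 3)*(x^2 - 3*x) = (x - 3)*(x + 3)*(x)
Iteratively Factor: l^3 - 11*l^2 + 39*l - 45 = (l - 3)*(l^2 - 8*l + 15) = (l - 3)^2*(l - 5)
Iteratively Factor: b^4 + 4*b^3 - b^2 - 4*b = (b - 1)*(b^3 + 5*b^2 + 4*b) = (b - 1)*(b + 4)*(b^2 + b) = b*(b - 1)*(b + 4)*(b + 1)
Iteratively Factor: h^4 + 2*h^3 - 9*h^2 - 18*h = (h)*(h^3 + 2*h^2 - 9*h - 18) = h*(h + 2)*(h^2 - 9) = h*(h - 3)*(h + 2)*(h + 3)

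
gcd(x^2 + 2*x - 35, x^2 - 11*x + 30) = x - 5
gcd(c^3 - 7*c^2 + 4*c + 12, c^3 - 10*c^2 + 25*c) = 1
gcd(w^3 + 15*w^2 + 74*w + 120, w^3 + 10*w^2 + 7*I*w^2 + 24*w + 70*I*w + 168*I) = w^2 + 10*w + 24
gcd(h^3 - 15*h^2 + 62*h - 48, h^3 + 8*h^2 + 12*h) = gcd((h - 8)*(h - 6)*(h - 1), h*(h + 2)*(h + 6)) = 1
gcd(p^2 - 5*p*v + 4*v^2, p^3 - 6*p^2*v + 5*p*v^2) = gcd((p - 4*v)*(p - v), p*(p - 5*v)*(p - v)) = p - v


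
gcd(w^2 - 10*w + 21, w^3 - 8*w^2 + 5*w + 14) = w - 7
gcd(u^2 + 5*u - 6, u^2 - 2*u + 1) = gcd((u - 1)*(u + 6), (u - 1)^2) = u - 1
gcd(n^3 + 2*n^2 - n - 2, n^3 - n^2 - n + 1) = n^2 - 1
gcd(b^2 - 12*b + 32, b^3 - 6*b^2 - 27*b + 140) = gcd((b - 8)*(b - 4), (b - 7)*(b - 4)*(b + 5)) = b - 4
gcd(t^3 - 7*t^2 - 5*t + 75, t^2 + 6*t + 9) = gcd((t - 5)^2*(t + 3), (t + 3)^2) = t + 3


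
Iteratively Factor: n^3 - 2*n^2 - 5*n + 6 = (n + 2)*(n^2 - 4*n + 3) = (n - 1)*(n + 2)*(n - 3)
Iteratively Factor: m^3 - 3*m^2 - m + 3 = (m - 3)*(m^2 - 1) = (m - 3)*(m + 1)*(m - 1)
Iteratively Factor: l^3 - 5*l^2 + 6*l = (l - 3)*(l^2 - 2*l) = (l - 3)*(l - 2)*(l)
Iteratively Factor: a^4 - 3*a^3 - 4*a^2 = (a)*(a^3 - 3*a^2 - 4*a) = a^2*(a^2 - 3*a - 4) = a^2*(a + 1)*(a - 4)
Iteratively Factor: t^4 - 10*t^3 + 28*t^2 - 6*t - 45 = (t - 3)*(t^3 - 7*t^2 + 7*t + 15) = (t - 3)^2*(t^2 - 4*t - 5) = (t - 5)*(t - 3)^2*(t + 1)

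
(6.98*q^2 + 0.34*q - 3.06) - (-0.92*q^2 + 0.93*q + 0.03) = 7.9*q^2 - 0.59*q - 3.09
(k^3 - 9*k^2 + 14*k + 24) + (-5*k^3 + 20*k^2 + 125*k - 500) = -4*k^3 + 11*k^2 + 139*k - 476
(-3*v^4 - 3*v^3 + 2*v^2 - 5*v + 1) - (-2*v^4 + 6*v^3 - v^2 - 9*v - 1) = -v^4 - 9*v^3 + 3*v^2 + 4*v + 2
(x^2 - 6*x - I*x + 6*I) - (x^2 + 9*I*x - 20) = -6*x - 10*I*x + 20 + 6*I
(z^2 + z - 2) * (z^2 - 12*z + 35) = z^4 - 11*z^3 + 21*z^2 + 59*z - 70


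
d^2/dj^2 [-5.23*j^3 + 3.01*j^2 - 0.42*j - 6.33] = 6.02 - 31.38*j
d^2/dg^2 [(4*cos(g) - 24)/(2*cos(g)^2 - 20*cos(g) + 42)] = 2*(-9*(1 - cos(2*g))^2*cos(g)/4 + 7*(1 - cos(2*g))^2/2 + 2029*cos(g)/2 - 61*cos(2*g) - 15*cos(3*g) + cos(5*g)/2 - 603)/((cos(g) - 7)^3*(cos(g) - 3)^3)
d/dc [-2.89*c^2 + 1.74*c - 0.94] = 1.74 - 5.78*c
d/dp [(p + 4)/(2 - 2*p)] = 5/(2*(p - 1)^2)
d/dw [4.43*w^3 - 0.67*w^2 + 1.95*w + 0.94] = 13.29*w^2 - 1.34*w + 1.95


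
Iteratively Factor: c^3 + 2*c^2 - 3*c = (c - 1)*(c^2 + 3*c) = c*(c - 1)*(c + 3)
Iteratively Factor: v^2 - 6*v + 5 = (v - 5)*(v - 1)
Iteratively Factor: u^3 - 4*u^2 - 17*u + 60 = (u - 5)*(u^2 + u - 12) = (u - 5)*(u - 3)*(u + 4)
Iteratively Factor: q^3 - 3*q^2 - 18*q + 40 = (q + 4)*(q^2 - 7*q + 10) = (q - 2)*(q + 4)*(q - 5)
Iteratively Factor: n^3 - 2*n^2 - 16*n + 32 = (n + 4)*(n^2 - 6*n + 8) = (n - 2)*(n + 4)*(n - 4)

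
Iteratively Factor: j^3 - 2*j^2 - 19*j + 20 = (j + 4)*(j^2 - 6*j + 5) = (j - 1)*(j + 4)*(j - 5)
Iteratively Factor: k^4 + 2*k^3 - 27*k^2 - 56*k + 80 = (k - 5)*(k^3 + 7*k^2 + 8*k - 16) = (k - 5)*(k - 1)*(k^2 + 8*k + 16) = (k - 5)*(k - 1)*(k + 4)*(k + 4)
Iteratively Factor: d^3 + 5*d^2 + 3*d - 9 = (d - 1)*(d^2 + 6*d + 9) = (d - 1)*(d + 3)*(d + 3)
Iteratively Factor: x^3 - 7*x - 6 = (x - 3)*(x^2 + 3*x + 2) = (x - 3)*(x + 2)*(x + 1)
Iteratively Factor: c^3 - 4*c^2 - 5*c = (c - 5)*(c^2 + c) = (c - 5)*(c + 1)*(c)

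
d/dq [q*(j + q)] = j + 2*q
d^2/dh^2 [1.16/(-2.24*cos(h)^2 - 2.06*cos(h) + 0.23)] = (23.281664*(1 - cos(h)^2)^2 + 16.058112*cos(h)^3 + 18.953936*cos(h)^2 - 31.566616*cos(h) - 34.32208)/(2.24*cos(h)^2 + 2.06*cos(h) - 0.23)^3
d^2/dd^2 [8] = 0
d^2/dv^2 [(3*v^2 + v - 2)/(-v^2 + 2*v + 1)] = 2*(-7*v^3 - 3*v^2 - 15*v + 9)/(v^6 - 6*v^5 + 9*v^4 + 4*v^3 - 9*v^2 - 6*v - 1)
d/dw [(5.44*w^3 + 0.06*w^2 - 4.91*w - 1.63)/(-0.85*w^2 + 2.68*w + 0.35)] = (-4.624*w^4 + 29.1584*w^3 + 1.6993*w^2 - 2.729*w + 2.6499)/(0.7225*w^4 - 4.556*w^3 + 6.5874*w^2 + 1.876*w + 0.1225)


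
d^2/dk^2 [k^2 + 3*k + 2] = 2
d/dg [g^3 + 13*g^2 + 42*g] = 3*g^2 + 26*g + 42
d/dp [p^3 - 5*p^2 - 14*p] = 3*p^2 - 10*p - 14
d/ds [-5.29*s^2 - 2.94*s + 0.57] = -10.58*s - 2.94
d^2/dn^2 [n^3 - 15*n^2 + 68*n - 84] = 6*n - 30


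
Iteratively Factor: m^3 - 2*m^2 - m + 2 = (m - 1)*(m^2 - m - 2) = (m - 1)*(m + 1)*(m - 2)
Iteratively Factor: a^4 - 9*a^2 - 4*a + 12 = (a + 2)*(a^3 - 2*a^2 - 5*a + 6) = (a - 1)*(a + 2)*(a^2 - a - 6) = (a - 3)*(a - 1)*(a + 2)*(a + 2)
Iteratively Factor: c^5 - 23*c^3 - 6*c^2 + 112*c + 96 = (c - 4)*(c^4 + 4*c^3 - 7*c^2 - 34*c - 24) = (c - 4)*(c - 3)*(c^3 + 7*c^2 + 14*c + 8) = (c - 4)*(c - 3)*(c + 4)*(c^2 + 3*c + 2) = (c - 4)*(c - 3)*(c + 1)*(c + 4)*(c + 2)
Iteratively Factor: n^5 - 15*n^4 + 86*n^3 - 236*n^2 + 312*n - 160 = (n - 2)*(n^4 - 13*n^3 + 60*n^2 - 116*n + 80) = (n - 4)*(n - 2)*(n^3 - 9*n^2 + 24*n - 20) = (n - 4)*(n - 2)^2*(n^2 - 7*n + 10) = (n - 5)*(n - 4)*(n - 2)^2*(n - 2)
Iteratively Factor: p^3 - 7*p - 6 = (p - 3)*(p^2 + 3*p + 2) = (p - 3)*(p + 1)*(p + 2)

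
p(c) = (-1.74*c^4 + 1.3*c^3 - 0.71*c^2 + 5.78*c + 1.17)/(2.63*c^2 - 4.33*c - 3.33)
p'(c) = (4.33 - 5.26*c)*(-1.74*c^4 + 1.3*c^3 - 0.71*c^2 + 5.78*c + 1.17)/(2.63*c^2 - 4.33*c - 3.33)^2 + (-6.96*c^3 + 3.9*c^2 - 1.42*c + 5.78)/(2.63*c^2 - 4.33*c - 3.33)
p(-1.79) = -2.86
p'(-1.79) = 1.67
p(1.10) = -1.19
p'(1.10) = -0.29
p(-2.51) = -4.46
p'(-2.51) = 2.73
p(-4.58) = -12.99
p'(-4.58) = 5.49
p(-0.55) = 17.00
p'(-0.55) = -861.00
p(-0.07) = -0.25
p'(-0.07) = -1.56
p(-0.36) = 0.76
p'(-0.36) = -8.30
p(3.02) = -12.77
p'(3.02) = -0.94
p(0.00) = -0.35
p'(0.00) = -1.28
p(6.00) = -30.04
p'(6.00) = -8.38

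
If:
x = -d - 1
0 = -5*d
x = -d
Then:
No Solution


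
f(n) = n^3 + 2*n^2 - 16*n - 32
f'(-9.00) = 191.00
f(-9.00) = -455.00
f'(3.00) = 23.00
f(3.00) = -35.00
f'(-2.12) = -11.00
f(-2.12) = 1.38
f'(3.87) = 44.41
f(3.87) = -6.01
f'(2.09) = 5.46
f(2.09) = -47.57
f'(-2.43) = -8.01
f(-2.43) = 4.34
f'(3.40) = 32.28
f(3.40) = -23.98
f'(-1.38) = -15.81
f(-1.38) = -8.74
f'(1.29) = -5.85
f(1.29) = -47.17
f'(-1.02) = -16.96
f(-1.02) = -14.66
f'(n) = 3*n^2 + 4*n - 16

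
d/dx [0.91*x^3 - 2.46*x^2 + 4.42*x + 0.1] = 2.73*x^2 - 4.92*x + 4.42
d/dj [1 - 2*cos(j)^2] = 2*sin(2*j)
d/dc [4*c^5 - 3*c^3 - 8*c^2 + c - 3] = 20*c^4 - 9*c^2 - 16*c + 1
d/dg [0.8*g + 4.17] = 0.800000000000000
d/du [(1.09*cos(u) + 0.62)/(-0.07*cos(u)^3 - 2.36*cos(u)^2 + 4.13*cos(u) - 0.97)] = (-0.1526*cos(u)^3 - 2.7026*cos(u)^2 - 2.9264*cos(u) + 3.6179)*sin(u)/(0.0049*cos(u)^6 + 0.3304*cos(u)^5 + 4.9914*cos(u)^4 - 19.3578*cos(u)^3 + 21.6353*cos(u)^2 - 8.0122*cos(u) + 0.9409)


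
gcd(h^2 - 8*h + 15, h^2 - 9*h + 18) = h - 3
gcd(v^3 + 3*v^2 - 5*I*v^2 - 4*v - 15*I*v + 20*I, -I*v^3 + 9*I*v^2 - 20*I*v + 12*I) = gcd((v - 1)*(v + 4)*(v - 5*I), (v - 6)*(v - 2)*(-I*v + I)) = v - 1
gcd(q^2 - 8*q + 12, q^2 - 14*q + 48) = q - 6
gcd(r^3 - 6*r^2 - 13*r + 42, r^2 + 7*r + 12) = r + 3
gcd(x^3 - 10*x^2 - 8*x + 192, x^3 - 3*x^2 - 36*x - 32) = x^2 - 4*x - 32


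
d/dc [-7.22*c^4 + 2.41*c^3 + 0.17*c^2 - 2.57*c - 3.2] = -28.88*c^3 + 7.23*c^2 + 0.34*c - 2.57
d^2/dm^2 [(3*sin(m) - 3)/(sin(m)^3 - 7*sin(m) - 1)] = 3*(-4*sin(m)^7 + 9*sin(m)^6 - 22*sin(m)^5 - 39*sin(m)^4 + 23*sin(m)^3 + 110*sin(m)^2 - 14*sin(m) - 112)/(sin(m)^3 - 7*sin(m) - 1)^3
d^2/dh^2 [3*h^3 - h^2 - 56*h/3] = 18*h - 2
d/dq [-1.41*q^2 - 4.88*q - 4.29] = -2.82*q - 4.88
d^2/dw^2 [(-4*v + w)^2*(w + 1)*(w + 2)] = 32*v^2 - 48*v*w - 48*v + 12*w^2 + 18*w + 4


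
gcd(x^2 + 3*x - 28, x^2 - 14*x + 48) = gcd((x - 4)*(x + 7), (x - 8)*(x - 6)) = 1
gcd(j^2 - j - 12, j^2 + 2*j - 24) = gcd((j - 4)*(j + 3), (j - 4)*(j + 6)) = j - 4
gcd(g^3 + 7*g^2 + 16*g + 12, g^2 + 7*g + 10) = g + 2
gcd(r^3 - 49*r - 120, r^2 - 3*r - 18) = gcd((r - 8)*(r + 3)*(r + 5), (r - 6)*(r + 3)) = r + 3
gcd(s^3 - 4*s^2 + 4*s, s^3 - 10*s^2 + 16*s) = s^2 - 2*s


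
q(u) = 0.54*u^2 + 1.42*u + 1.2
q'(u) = 1.08*u + 1.42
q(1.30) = 3.96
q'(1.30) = 2.82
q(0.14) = 1.41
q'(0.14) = 1.57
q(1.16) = 3.57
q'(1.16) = 2.67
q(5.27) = 23.68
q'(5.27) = 7.11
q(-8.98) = 31.99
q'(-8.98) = -8.28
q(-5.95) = 11.87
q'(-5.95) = -5.01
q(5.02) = 21.94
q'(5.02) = 6.84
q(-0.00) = 1.20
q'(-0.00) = 1.42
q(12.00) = 96.00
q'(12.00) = 14.38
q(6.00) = 29.16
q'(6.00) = 7.90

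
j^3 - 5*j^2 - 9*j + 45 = (j - 5)*(j - 3)*(j + 3)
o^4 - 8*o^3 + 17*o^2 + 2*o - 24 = (o - 4)*(o - 3)*(o - 2)*(o + 1)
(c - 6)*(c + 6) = c^2 - 36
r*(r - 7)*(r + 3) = r^3 - 4*r^2 - 21*r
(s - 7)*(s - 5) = s^2 - 12*s + 35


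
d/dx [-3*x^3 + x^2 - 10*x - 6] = -9*x^2 + 2*x - 10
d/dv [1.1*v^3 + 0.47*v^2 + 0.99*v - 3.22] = 3.3*v^2 + 0.94*v + 0.99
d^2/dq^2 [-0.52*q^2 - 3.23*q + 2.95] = -1.04000000000000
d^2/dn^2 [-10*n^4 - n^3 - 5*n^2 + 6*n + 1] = -120*n^2 - 6*n - 10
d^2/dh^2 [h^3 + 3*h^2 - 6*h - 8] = 6*h + 6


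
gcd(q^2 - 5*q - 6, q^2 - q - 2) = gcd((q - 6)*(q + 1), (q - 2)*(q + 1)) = q + 1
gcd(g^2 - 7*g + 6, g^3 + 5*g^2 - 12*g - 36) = 1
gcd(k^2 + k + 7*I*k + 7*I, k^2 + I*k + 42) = k + 7*I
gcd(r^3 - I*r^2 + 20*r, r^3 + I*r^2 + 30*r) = r^2 - 5*I*r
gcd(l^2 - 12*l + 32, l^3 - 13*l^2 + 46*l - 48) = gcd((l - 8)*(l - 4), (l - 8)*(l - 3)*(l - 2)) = l - 8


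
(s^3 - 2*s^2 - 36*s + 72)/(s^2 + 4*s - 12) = s - 6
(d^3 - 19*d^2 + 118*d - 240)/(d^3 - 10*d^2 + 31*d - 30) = (d^2 - 14*d + 48)/(d^2 - 5*d + 6)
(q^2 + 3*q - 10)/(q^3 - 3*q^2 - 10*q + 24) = (q + 5)/(q^2 - q - 12)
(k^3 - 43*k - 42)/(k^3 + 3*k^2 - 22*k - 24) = (k - 7)/(k - 4)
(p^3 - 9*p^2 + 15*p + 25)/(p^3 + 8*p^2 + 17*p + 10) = (p^2 - 10*p + 25)/(p^2 + 7*p + 10)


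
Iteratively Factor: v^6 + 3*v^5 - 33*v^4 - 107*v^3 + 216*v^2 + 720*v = (v)*(v^5 + 3*v^4 - 33*v^3 - 107*v^2 + 216*v + 720) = v*(v - 5)*(v^4 + 8*v^3 + 7*v^2 - 72*v - 144) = v*(v - 5)*(v + 3)*(v^3 + 5*v^2 - 8*v - 48) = v*(v - 5)*(v - 3)*(v + 3)*(v^2 + 8*v + 16) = v*(v - 5)*(v - 3)*(v + 3)*(v + 4)*(v + 4)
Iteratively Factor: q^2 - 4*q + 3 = (q - 3)*(q - 1)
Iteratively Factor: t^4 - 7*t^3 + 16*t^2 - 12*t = (t)*(t^3 - 7*t^2 + 16*t - 12) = t*(t - 2)*(t^2 - 5*t + 6) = t*(t - 2)^2*(t - 3)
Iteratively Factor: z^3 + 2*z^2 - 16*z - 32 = (z + 2)*(z^2 - 16) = (z - 4)*(z + 2)*(z + 4)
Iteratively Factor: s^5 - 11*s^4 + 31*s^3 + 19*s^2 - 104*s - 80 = (s + 1)*(s^4 - 12*s^3 + 43*s^2 - 24*s - 80) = (s - 5)*(s + 1)*(s^3 - 7*s^2 + 8*s + 16) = (s - 5)*(s - 4)*(s + 1)*(s^2 - 3*s - 4) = (s - 5)*(s - 4)^2*(s + 1)*(s + 1)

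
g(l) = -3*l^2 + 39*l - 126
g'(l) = 39 - 6*l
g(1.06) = -88.03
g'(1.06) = 32.64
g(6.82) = 0.44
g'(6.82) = -1.92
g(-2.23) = -227.89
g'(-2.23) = 52.38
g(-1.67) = -199.50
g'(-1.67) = 49.02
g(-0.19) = -133.52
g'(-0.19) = 40.14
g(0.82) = -96.04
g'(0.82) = 34.08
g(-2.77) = -257.05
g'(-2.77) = 55.62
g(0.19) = -118.70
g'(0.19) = 37.86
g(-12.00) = -1026.00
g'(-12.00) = 111.00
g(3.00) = -36.00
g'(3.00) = 21.00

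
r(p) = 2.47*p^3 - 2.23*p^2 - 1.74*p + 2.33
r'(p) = 7.41*p^2 - 4.46*p - 1.74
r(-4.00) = -184.47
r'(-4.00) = 134.66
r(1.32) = 1.83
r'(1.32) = 5.28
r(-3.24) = -99.45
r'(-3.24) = 90.50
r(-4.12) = -201.09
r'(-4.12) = 142.42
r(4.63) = 191.62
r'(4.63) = 136.46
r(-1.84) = -17.41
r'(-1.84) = 31.55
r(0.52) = 1.17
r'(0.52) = -2.06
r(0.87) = 0.75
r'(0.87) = -0.01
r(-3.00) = -79.21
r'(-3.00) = 78.33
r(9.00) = 1606.67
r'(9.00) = 558.33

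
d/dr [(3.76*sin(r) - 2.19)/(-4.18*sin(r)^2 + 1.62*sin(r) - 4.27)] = (15.7168*sin(r)^2 - 18.3084*sin(r) - 12.5074)*cos(r)/(17.4724*sin(r)^4 - 13.5432*sin(r)^3 + 38.3216*sin(r)^2 - 13.8348*sin(r) + 18.2329)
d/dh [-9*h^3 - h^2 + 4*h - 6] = -27*h^2 - 2*h + 4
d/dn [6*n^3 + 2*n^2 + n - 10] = 18*n^2 + 4*n + 1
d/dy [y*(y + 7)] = 2*y + 7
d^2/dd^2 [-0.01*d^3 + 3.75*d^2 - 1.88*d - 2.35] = 7.5 - 0.06*d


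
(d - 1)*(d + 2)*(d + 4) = d^3 + 5*d^2 + 2*d - 8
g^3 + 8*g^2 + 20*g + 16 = (g + 2)^2*(g + 4)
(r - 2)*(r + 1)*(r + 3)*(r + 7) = r^4 + 9*r^3 + 9*r^2 - 41*r - 42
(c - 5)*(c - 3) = c^2 - 8*c + 15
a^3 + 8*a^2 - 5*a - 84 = (a - 3)*(a + 4)*(a + 7)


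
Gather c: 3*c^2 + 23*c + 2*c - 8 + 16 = 3*c^2 + 25*c + 8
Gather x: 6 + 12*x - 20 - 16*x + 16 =2 - 4*x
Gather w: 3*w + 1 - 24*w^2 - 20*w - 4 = -24*w^2 - 17*w - 3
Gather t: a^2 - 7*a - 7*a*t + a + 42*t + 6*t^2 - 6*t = a^2 - 6*a + 6*t^2 + t*(36 - 7*a)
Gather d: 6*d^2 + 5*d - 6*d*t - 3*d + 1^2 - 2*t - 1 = 6*d^2 + d*(2 - 6*t) - 2*t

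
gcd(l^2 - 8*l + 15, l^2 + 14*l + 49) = 1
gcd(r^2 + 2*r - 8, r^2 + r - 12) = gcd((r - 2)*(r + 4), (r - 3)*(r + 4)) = r + 4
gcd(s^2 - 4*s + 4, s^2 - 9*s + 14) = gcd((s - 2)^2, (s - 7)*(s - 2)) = s - 2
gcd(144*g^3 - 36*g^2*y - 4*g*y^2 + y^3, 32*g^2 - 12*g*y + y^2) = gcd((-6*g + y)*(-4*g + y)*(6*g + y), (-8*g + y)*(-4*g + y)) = -4*g + y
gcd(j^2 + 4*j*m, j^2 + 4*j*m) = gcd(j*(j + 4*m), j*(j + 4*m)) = j^2 + 4*j*m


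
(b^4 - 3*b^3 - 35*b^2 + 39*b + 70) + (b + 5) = b^4 - 3*b^3 - 35*b^2 + 40*b + 75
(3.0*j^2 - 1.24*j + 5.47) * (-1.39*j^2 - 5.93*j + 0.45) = -4.17*j^4 - 16.0664*j^3 + 1.0999*j^2 - 32.9951*j + 2.4615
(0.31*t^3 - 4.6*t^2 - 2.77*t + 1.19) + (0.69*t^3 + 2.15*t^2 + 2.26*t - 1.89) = 1.0*t^3 - 2.45*t^2 - 0.51*t - 0.7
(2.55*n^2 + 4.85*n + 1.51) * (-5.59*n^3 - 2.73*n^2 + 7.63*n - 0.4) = -14.2545*n^5 - 34.073*n^4 - 2.2249*n^3 + 31.8632*n^2 + 9.5813*n - 0.604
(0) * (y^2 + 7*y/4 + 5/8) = 0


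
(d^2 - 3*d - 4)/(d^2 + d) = (d - 4)/d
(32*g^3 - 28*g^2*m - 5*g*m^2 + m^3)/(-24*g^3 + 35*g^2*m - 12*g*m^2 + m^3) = (-4*g - m)/(3*g - m)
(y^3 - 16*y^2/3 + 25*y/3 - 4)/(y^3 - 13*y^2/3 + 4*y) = (y - 1)/y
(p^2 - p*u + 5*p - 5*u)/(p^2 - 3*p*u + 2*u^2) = (p + 5)/(p - 2*u)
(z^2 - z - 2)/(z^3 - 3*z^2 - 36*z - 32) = (z - 2)/(z^2 - 4*z - 32)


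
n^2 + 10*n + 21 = (n + 3)*(n + 7)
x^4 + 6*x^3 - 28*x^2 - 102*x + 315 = (x - 3)^2*(x + 5)*(x + 7)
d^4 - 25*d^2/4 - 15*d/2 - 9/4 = (d - 3)*(d + 1/2)*(d + 1)*(d + 3/2)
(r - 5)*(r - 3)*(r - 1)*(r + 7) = r^4 - 2*r^3 - 40*r^2 + 146*r - 105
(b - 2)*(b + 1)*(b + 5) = b^3 + 4*b^2 - 7*b - 10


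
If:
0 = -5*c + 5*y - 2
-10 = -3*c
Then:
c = 10/3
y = 56/15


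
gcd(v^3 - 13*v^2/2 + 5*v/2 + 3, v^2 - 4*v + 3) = v - 1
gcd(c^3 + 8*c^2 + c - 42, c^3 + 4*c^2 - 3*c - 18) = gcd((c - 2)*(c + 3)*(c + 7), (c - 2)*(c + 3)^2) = c^2 + c - 6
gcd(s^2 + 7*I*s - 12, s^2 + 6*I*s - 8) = s + 4*I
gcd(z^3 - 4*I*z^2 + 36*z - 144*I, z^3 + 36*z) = z^2 + 36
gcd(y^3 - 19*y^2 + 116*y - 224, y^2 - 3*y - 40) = y - 8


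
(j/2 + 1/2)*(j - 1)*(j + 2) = j^3/2 + j^2 - j/2 - 1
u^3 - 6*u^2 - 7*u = u*(u - 7)*(u + 1)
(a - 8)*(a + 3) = a^2 - 5*a - 24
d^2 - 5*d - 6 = (d - 6)*(d + 1)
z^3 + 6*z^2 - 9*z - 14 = (z - 2)*(z + 1)*(z + 7)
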